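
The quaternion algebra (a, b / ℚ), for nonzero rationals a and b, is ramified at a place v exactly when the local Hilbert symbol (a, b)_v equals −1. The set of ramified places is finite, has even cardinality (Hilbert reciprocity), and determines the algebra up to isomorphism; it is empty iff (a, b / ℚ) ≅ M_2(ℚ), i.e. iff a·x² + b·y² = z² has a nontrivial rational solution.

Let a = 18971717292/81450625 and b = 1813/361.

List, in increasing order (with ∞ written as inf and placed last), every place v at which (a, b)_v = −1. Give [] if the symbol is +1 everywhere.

[29, 37]

Mod squares: a ≡ 483923, b ≡ 37. Check v ∈ {∞, 2, 3, 5, 7, 11, 19, 29, 37, 41}.
v=29: a=29^1·(≡18), b=29^0·(≡19) mod 29; (18|29)=-1, (19|29)=-1; (−1)^{1·0·14}·(-1)^0·(-1)^1 = -1.
v=5: a=5^-4·(≡2), b=5^0·(≡3) mod 5; (2|5)=-1, (3|5)=-1; (−1)^{-4·0·2}·(-1)^0·(-1)^-4 = +1.
v=∞: 483923 > 0 and 37 > 0  ⇒  (a,b)_∞ = +1.
v=41: a=41^1·(≡23), b=41^0·(≡4) mod 41; (23|41)=+1, (4|41)=+1; (−1)^{1·0·20}·(+1)^0·(+1)^1 = +1.
v=11: a=11^3·(≡3), b=11^0·(≡1) mod 11; (3|11)=+1, (1|11)=+1; (−1)^{3·0·5}·(+1)^0·(+1)^3 = +1.
v=7: a=7^0·(≡6), b=7^2·(≡4) mod 7; (6|7)=-1, (4|7)=+1; (−1)^{0·2·3}·(-1)^2·(+1)^0 = +1.
v=37: a=37^1·(≡5), b=37^1·(≡11) mod 37; (5|37)=-1, (11|37)=+1; (−1)^{1·1·18}·(-1)^1·(+1)^1 = -1.
v=3: a=3^4·(≡2), b=3^0·(≡1) mod 3; (2|3)=-1, (1|3)=+1; (−1)^{4·0·1}·(-1)^0·(+1)^4 = +1.
v=2: v_2(a)=2, v_2(b)=0; units ≡ 3, 5 (mod 8); ε·ε+αω+βω = 1·0+2·1+0·1 ≡ 0  ⇒  (a,b)_2 = +1.
v=19: a=19^-4·(≡15), b=19^-2·(≡8) mod 19; (15|19)=-1, (8|19)=-1; (−1)^{-4·-2·9}·(-1)^-2·(-1)^-4 = +1.
|Ram(483923, 37)| = 2, even; anisotropic at {29, 37}.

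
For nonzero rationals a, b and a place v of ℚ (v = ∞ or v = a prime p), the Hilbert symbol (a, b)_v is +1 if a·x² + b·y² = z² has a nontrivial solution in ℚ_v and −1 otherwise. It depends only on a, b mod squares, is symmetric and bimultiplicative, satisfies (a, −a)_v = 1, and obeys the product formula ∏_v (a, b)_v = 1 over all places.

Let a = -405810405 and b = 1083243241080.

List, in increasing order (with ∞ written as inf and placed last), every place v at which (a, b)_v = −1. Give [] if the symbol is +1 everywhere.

Mod squares: a ≡ -5, b ≡ 30030. Check v ∈ {∞, 2, 3, 5, 7, 11, 13}.
v=2: v_2(a)=0, v_2(b)=3; units ≡ 3, 7 (mod 8); ε·ε+αω+βω = 1·1+0·0+3·1 ≡ 0  ⇒  (a,b)_2 = +1.
v=11: a=11^2·(≡7), b=11^3·(≡10) mod 11; (7|11)=-1, (10|11)=-1; (−1)^{2·3·5}·(-1)^3·(-1)^2 = -1.
v=7: a=7^2·(≡2), b=7^3·(≡5) mod 7; (2|7)=+1, (5|7)=-1; (−1)^{2·3·3}·(+1)^3·(-1)^2 = +1.
v=5: a=5^1·(≡4), b=5^1·(≡1) mod 5; (4|5)=+1, (1|5)=+1; (−1)^{1·1·2}·(+1)^1·(+1)^1 = +1.
v=3: a=3^4·(≡1), b=3^3·(≡2) mod 3; (1|3)=+1, (2|3)=-1; (−1)^{4·3·1}·(+1)^3·(-1)^4 = +1.
v=∞: -5 < 0 and 30030 > 0  ⇒  (a,b)_∞ = +1.
v=13: a=13^2·(≡11), b=13^3·(≡12) mod 13; (11|13)=-1, (12|13)=+1; (−1)^{2·3·6}·(-1)^3·(+1)^2 = -1.
Ram(-5, 30030) = {11, 13}; no ℚ_11-point on the conic.

[11, 13]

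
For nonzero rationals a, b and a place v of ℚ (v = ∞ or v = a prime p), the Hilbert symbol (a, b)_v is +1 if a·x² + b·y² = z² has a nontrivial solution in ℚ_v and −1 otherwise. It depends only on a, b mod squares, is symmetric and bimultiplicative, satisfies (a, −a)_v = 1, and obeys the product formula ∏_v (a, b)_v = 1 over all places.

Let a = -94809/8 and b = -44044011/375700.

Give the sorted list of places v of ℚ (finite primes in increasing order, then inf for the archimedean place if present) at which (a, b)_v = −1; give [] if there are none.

[17, inf]

Mod squares: a ≡ -1122, b ≡ -143. Check v ∈ {∞, 2, 3, 5, 11, 13, 17, 23, 29}.
v=5: a=5^0·(≡2), b=5^-2·(≡3) mod 5; (2|5)=-1, (3|5)=-1; (−1)^{0·-2·2}·(-1)^-2·(-1)^0 = +1.
v=∞: -1122 < 0 and -143 < 0  ⇒  (a,b)_∞ = -1.
v=23: a=23^0·(≡14), b=23^2·(≡9) mod 23; (14|23)=-1, (9|23)=+1; (−1)^{0·2·11}·(-1)^2·(+1)^0 = +1.
v=3: a=3^1·(≡1), b=3^2·(≡1) mod 3; (1|3)=+1, (1|3)=+1; (−1)^{1·2·1}·(+1)^2·(+1)^1 = +1.
v=11: a=11^1·(≡2), b=11^1·(≡9) mod 11; (2|11)=-1, (9|11)=+1; (−1)^{1·1·5}·(-1)^1·(+1)^1 = +1.
v=29: a=29^0·(≡28), b=29^2·(≡18) mod 29; (28|29)=+1, (18|29)=-1; (−1)^{0·2·14}·(+1)^2·(-1)^0 = +1.
v=13: a=13^2·(≡3), b=13^-1·(≡2) mod 13; (3|13)=+1, (2|13)=-1; (−1)^{2·-1·6}·(+1)^-1·(-1)^2 = +1.
v=2: v_2(a)=-3, v_2(b)=-2; units ≡ 7, 1 (mod 8); ε·ε+αω+βω = 1·0+-3·0+-2·0 ≡ 0  ⇒  (a,b)_2 = +1.
v=17: a=17^1·(≡2), b=17^-2·(≡6) mod 17; (2|17)=+1, (6|17)=-1; (−1)^{1·-2·8}·(+1)^-2·(-1)^1 = -1.
(-1122, -143 / ℚ) ramifies at {17, ∞}: a division algebra.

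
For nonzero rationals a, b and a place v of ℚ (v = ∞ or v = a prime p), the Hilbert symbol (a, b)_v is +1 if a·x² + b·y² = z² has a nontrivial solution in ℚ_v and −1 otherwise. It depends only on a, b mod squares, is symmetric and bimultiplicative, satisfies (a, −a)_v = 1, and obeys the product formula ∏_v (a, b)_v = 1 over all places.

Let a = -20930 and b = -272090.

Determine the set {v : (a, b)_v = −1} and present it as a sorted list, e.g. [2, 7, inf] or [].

Mod squares: a ≡ -20930, b ≡ -1610. Check v ∈ {∞, 2, 5, 7, 13, 23}.
v=∞: -20930 < 0 and -1610 < 0  ⇒  (a,b)_∞ = -1.
v=23: a=23^1·(≡10), b=23^1·(≡15) mod 23; (10|23)=-1, (15|23)=-1; (−1)^{1·1·11}·(-1)^1·(-1)^1 = -1.
v=13: a=13^1·(≡2), b=13^2·(≡2) mod 13; (2|13)=-1, (2|13)=-1; (−1)^{1·2·6}·(-1)^2·(-1)^1 = -1.
v=7: a=7^1·(≡6), b=7^1·(≡1) mod 7; (6|7)=-1, (1|7)=+1; (−1)^{1·1·3}·(-1)^1·(+1)^1 = +1.
v=2: v_2(a)=1, v_2(b)=1; units ≡ 7, 3 (mod 8); ε·ε+αω+βω = 1·1+1·1+1·0 ≡ 0  ⇒  (a,b)_2 = +1.
v=5: a=5^1·(≡4), b=5^1·(≡2) mod 5; (4|5)=+1, (2|5)=-1; (−1)^{1·1·2}·(+1)^1·(-1)^1 = -1.
|Ram(-20930, -1610)| = 4, even; anisotropic at {5, 13, 23, ∞}.

[5, 13, 23, inf]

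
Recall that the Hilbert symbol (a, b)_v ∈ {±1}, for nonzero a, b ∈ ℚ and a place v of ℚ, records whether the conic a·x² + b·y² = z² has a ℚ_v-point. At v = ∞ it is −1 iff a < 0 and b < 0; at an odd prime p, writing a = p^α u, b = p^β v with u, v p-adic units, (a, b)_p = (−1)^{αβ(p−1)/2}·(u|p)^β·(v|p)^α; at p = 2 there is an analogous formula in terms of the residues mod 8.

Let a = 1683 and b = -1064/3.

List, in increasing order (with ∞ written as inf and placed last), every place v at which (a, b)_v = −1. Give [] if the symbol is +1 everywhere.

Mod squares: a ≡ 187, b ≡ -798. Check v ∈ {∞, 2, 3, 7, 11, 17, 19}.
v=11: a=11^1·(≡10), b=11^0·(≡1) mod 11; (10|11)=-1, (1|11)=+1; (−1)^{1·0·5}·(-1)^0·(+1)^1 = +1.
v=2: v_2(a)=0, v_2(b)=3; units ≡ 3, 1 (mod 8); ε·ε+αω+βω = 1·0+0·0+3·1 ≡ 1  ⇒  (a,b)_2 = -1.
v=19: a=19^0·(≡11), b=19^1·(≡13) mod 19; (11|19)=+1, (13|19)=-1; (−1)^{0·1·9}·(+1)^1·(-1)^0 = +1.
v=∞: 187 > 0 and -798 < 0  ⇒  (a,b)_∞ = +1.
v=17: a=17^1·(≡14), b=17^0·(≡8) mod 17; (14|17)=-1, (8|17)=+1; (−1)^{1·0·8}·(-1)^0·(+1)^1 = +1.
v=7: a=7^0·(≡3), b=7^1·(≡3) mod 7; (3|7)=-1, (3|7)=-1; (−1)^{0·1·3}·(-1)^1·(-1)^0 = -1.
v=3: a=3^2·(≡1), b=3^-1·(≡1) mod 3; (1|3)=+1, (1|3)=+1; (−1)^{2·-1·1}·(+1)^-1·(+1)^2 = +1.
|Ram(187, -798)| = 2, even; anisotropic at {2, 7}.

[2, 7]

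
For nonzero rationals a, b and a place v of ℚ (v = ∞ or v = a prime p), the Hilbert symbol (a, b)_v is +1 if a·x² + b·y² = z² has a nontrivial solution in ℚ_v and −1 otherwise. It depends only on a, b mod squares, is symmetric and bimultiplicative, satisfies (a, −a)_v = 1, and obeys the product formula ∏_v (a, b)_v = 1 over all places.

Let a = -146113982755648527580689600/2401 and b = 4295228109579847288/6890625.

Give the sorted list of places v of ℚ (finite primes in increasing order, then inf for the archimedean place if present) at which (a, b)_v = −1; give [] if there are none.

[2, 17]

(a, b) ≡ (-779, 32062) mod (ℚ^×)²; places V = {2, 3, 5, 7, 17, 19, 23, 41, ∞}.
(a,b)_7: α=-4, u≡3; β=-2, v≡1 (mod 7); (3|7)=-1, (1|7)=+1; sign (−1)^0·-1^-2·+1^-4 = +1.
(a,b)_41: α=5, u≡13; β=3, v≡6 (mod 41); (13|41)=-1, (6|41)=-1; sign (−1)^0·-1^3·-1^5 = +1.
(a,b)_5: α=2, u≡1; β=-6, v≡3 (mod 5); (1|5)=+1, (3|5)=-1; sign (−1)^0·+1^-6·-1^2 = +1.
(a,b)_23: α=2, u≡6; β=3, v≡10 (mod 23); (6|23)=+1, (10|23)=-1; sign (−1)^0·+1^3·-1^2 = +1.
(a,b)_17: α=6, u≡7; β=3, v≡8 (mod 17); (7|17)=-1, (8|17)=+1; sign (−1)^0·-1^3·+1^6 = -1.
(a,b)_3: α=2, u≡1; β=-2, v≡1 (mod 3); (1|3)=+1, (1|3)=+1; sign (−1)^0·+1^-2·+1^2 = +1.
(a,b)_∞: sgn(-779)=−, sgn(32062)=+, so +1.
(a,b)_19: α=3, u≡5; β=4, v≡5 (mod 19); (5|19)=+1, (5|19)=+1; sign (−1)^0·+1^4·+1^3 = +1.
(a,b)_2: α=6, β=3; u≡5, v≡7 (mod 8); ε(u)ε(v)=0·1, αω(v)=6·0, βω(u)=3·1; sum ≡ 1  ⇒  -1.
|Ram(-779, 32062)| = 2, even; anisotropic at {2, 17}.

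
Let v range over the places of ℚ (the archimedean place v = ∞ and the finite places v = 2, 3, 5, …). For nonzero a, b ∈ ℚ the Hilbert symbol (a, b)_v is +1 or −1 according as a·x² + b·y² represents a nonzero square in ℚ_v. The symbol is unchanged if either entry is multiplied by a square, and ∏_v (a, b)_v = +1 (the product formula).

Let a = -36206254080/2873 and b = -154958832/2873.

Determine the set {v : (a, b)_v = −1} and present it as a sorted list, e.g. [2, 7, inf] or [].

[7, 17, 29, inf]

Mod squares: a ≡ -66786710, b ≡ -2032639. Check v ∈ {∞, 2, 3, 5, 7, 13, 17, 19, 23, 29, 31}.
v=2: v_2(a)=11, v_2(b)=4; units ≡ 5, 1 (mod 8); ε·ε+αω+βω = 0·0+11·0+4·1 ≡ 0  ⇒  (a,b)_2 = +1.
v=29: a=29^1·(≡4), b=29^1·(≡8) mod 29; (4|29)=+1, (8|29)=-1; (−1)^{1·1·14}·(+1)^1·(-1)^1 = -1.
v=∞: -66786710 < 0 and -2032639 < 0  ⇒  (a,b)_∞ = -1.
v=23: a=23^1·(≡4), b=23^0·(≡6) mod 23; (4|23)=+1, (6|23)=+1; (−1)^{1·0·11}·(+1)^0·(+1)^1 = +1.
v=17: a=17^-1·(≡13), b=17^-1·(≡7) mod 17; (13|17)=+1, (7|17)=-1; (−1)^{-1·-1·8}·(+1)^-1·(-1)^-1 = -1.
v=7: a=7^0·(≡6), b=7^1·(≡2) mod 7; (6|7)=-1, (2|7)=+1; (−1)^{0·1·3}·(-1)^1·(+1)^0 = -1.
v=3: a=3^2·(≡1), b=3^4·(≡2) mod 3; (1|3)=+1, (2|3)=-1; (−1)^{2·4·1}·(+1)^4·(-1)^2 = +1.
v=19: a=19^1·(≡16), b=19^1·(≡15) mod 19; (16|19)=+1, (15|19)=-1; (−1)^{1·1·9}·(+1)^1·(-1)^1 = +1.
v=5: a=5^1·(≡3), b=5^0·(≡1) mod 5; (3|5)=-1, (1|5)=+1; (−1)^{1·0·2}·(-1)^0·(+1)^1 = +1.
v=13: a=13^-2·(≡1), b=13^-2·(≡6) mod 13; (1|13)=+1, (6|13)=-1; (−1)^{-2·-2·6}·(+1)^-2·(-1)^-2 = +1.
v=31: a=31^1·(≡8), b=31^1·(≡17) mod 31; (8|31)=+1, (17|31)=-1; (−1)^{1·1·15}·(+1)^1·(-1)^1 = +1.
|Ram(-66786710, -2032639)| = 4, even; anisotropic at {7, 17, 29, ∞}.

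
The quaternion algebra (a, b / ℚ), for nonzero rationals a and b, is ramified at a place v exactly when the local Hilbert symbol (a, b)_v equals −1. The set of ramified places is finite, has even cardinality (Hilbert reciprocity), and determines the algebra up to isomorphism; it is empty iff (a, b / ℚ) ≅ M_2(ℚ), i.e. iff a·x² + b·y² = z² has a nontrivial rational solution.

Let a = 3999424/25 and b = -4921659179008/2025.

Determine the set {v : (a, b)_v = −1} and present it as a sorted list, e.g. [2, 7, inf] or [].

Mod squares: a ≡ 62491, b ≡ -13. Check v ∈ {∞, 2, 3, 5, 11, 13, 19, 23}.
v=∞: 62491 > 0 and -13 < 0  ⇒  (a,b)_∞ = +1.
v=11: a=11^1·(≡4), b=11^2·(≡9) mod 11; (4|11)=+1, (9|11)=+1; (−1)^{1·2·5}·(+1)^2·(+1)^1 = +1.
v=23: a=23^1·(≡4), b=23^2·(≡21) mod 23; (4|23)=+1, (21|23)=-1; (−1)^{1·2·11}·(+1)^2·(-1)^1 = -1.
v=5: a=5^-2·(≡4), b=5^-2·(≡2) mod 5; (4|5)=+1, (2|5)=-1; (−1)^{-2·-2·2}·(+1)^-2·(-1)^-2 = +1.
v=19: a=19^1·(≡15), b=19^2·(≡9) mod 19; (15|19)=-1, (9|19)=+1; (−1)^{1·2·9}·(-1)^2·(+1)^1 = +1.
v=2: v_2(a)=6, v_2(b)=14; units ≡ 3, 3 (mod 8); ε·ε+αω+βω = 1·1+6·1+14·1 ≡ 1  ⇒  (a,b)_2 = -1.
v=13: a=13^1·(≡10), b=13^1·(≡12) mod 13; (10|13)=+1, (12|13)=+1; (−1)^{1·1·6}·(+1)^1·(+1)^1 = +1.
v=3: a=3^0·(≡1), b=3^-4·(≡2) mod 3; (1|3)=+1, (2|3)=-1; (−1)^{0·-4·1}·(+1)^-4·(-1)^0 = +1.
Ram(62491, -13) = {2, 23}; no ℚ_2-point on the conic.

[2, 23]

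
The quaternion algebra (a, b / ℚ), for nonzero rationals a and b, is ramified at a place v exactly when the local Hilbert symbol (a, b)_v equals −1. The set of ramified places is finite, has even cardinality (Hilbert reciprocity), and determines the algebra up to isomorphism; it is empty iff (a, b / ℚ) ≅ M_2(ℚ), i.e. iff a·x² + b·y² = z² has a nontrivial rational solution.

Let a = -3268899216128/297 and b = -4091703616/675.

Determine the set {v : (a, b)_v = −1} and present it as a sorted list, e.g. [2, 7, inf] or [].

[3, inf]

Mod squares: a ≡ -51051, b ≡ -3927. Check v ∈ {∞, 2, 3, 5, 7, 11, 13, 17}.
v=17: a=17^3·(≡12), b=17^3·(≡14) mod 17; (12|17)=-1, (14|17)=-1; (−1)^{3·3·8}·(-1)^3·(-1)^3 = +1.
v=11: a=11^-1·(≡3), b=11^1·(≡10) mod 11; (3|11)=+1, (10|11)=-1; (−1)^{-1·1·5}·(+1)^1·(-1)^-1 = +1.
v=7: a=7^1·(≡1), b=7^1·(≡6) mod 7; (1|7)=+1, (6|7)=-1; (−1)^{1·1·3}·(+1)^1·(-1)^1 = +1.
v=3: a=3^-3·(≡2), b=3^-3·(≡2) mod 3; (2|3)=-1, (2|3)=-1; (−1)^{-3·-3·1}·(-1)^-3·(-1)^-3 = -1.
v=∞: -51051 < 0 and -3927 < 0  ⇒  (a,b)_∞ = -1.
v=2: v_2(a)=8, v_2(b)=6; units ≡ 5, 1 (mod 8); ε·ε+αω+βω = 0·0+8·0+6·1 ≡ 0  ⇒  (a,b)_2 = +1.
v=13: a=13^5·(≡1), b=13^2·(≡12) mod 13; (1|13)=+1, (12|13)=+1; (−1)^{5·2·6}·(+1)^2·(+1)^5 = +1.
v=5: a=5^0·(≡1), b=5^-2·(≡2) mod 5; (1|5)=+1, (2|5)=-1; (−1)^{0·-2·2}·(+1)^-2·(-1)^0 = +1.
Ram(-51051, -3927) = {3, ∞}; no ℚ_3-point on the conic.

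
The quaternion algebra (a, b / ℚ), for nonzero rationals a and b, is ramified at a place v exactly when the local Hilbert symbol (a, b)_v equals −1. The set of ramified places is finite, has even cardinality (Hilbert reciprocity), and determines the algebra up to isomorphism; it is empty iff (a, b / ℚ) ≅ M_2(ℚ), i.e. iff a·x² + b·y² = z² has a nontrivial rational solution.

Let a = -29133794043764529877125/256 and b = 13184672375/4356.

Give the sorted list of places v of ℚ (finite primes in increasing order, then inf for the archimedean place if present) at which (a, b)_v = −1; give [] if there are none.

Mod squares: a ≡ -63365, b ≡ 627095. Check v ∈ {∞, 2, 3, 5, 7, 11, 19, 23, 29, 41}.
v=41: a=41^2·(≡31), b=41^1·(≡23) mod 41; (31|41)=+1, (23|41)=+1; (−1)^{2·1·20}·(+1)^1·(+1)^2 = +1.
v=29: a=29^5·(≡11), b=29^2·(≡20) mod 29; (11|29)=-1, (20|29)=+1; (−1)^{5·2·14}·(-1)^2·(+1)^5 = +1.
v=5: a=5^3·(≡3), b=5^3·(≡4) mod 5; (3|5)=-1, (4|5)=+1; (−1)^{3·3·2}·(-1)^3·(+1)^3 = -1.
v=23: a=23^3·(≡5), b=23^1·(≡11) mod 23; (5|23)=-1, (11|23)=-1; (−1)^{3·1·11}·(-1)^1·(-1)^3 = -1.
v=3: a=3^4·(≡1), b=3^-2·(≡2) mod 3; (1|3)=+1, (2|3)=-1; (−1)^{4·-2·1}·(+1)^-2·(-1)^4 = +1.
v=11: a=11^0·(≡2), b=11^-2·(≡2) mod 11; (2|11)=-1, (2|11)=-1; (−1)^{0·-2·5}·(-1)^-2·(-1)^0 = +1.
v=7: a=7^0·(≡6), b=7^1·(≡5) mod 7; (6|7)=-1, (5|7)=-1; (−1)^{0·1·3}·(-1)^1·(-1)^0 = -1.
v=∞: -63365 < 0 and 627095 > 0  ⇒  (a,b)_∞ = +1.
v=19: a=19^3·(≡4), b=19^1·(≡12) mod 19; (4|19)=+1, (12|19)=-1; (−1)^{3·1·9}·(+1)^1·(-1)^3 = +1.
v=2: v_2(a)=-8, v_2(b)=-2; units ≡ 3, 7 (mod 8); ε·ε+αω+βω = 1·1+-8·0+-2·1 ≡ 1  ⇒  (a,b)_2 = -1.
(-63365, 627095 / ℚ) ramifies at {2, 5, 7, 23}: a division algebra.

[2, 5, 7, 23]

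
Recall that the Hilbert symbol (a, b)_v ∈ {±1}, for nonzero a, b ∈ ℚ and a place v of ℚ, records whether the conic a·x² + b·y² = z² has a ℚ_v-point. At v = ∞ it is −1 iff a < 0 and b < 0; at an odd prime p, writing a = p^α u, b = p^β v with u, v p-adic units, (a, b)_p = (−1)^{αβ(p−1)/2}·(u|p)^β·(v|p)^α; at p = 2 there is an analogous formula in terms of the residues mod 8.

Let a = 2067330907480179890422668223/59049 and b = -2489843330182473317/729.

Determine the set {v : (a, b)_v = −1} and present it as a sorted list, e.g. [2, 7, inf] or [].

[2, 13, 17, 19, 23, 47]

(a, b) ≡ (2147003287, -437) mod (ℚ^×)²; places V = {2, 3, 11, 13, 17, 19, 23, 43, 47, ∞}.
(a,b)_13: α=9, u≡8; β=6, v≡7 (mod 13); (8|13)=-1, (7|13)=-1; sign (−1)^0·-1^6·-1^9 = -1.
(a,b)_2: α=0, β=0; u≡7, v≡3 (mod 8); ε(u)ε(v)=1·1, αω(v)=0·1, βω(u)=0·0; sum ≡ 1  ⇒  -1.
(a,b)_19: α=1, u≡3; β=1, v≡3 (mod 19); (3|19)=-1, (3|19)=-1; sign (−1)^1·-1^1·-1^1 = -1.
(a,b)_47: α=3, u≡44; β=2, v≡39 (mod 47); (44|47)=-1, (39|47)=-1; sign (−1)^0·-1^2·-1^3 = -1.
(a,b)_3: α=-10, u≡1; β=-6, v≡1 (mod 3); (1|3)=+1, (1|3)=+1; sign (−1)^0·+1^-6·+1^-10 = +1.
(a,b)_∞: sgn(2147003287)=+, sgn(-437)=−, so +1.
(a,b)_23: α=1, u≡4; β=1, v≡3 (mod 23); (4|23)=+1, (3|23)=+1; sign (−1)^1·+1^1·+1^1 = -1.
(a,b)_17: α=3, u≡1; β=2, v≡10 (mod 17); (1|17)=+1, (10|17)=-1; sign (−1)^0·+1^2·-1^3 = -1.
(a,b)_43: α=3, u≡33; β=2, v≡41 (mod 43); (33|43)=-1, (41|43)=+1; sign (−1)^0·-1^2·+1^3 = +1.
(a,b)_11: α=1, u≡3; β=0, v≡1 (mod 11); (3|11)=+1, (1|11)=+1; sign (−1)^0·+1^0·+1^1 = +1.
|Ram(2147003287, -437)| = 6, even; anisotropic at {2, 13, 17, 19, 23, 47}.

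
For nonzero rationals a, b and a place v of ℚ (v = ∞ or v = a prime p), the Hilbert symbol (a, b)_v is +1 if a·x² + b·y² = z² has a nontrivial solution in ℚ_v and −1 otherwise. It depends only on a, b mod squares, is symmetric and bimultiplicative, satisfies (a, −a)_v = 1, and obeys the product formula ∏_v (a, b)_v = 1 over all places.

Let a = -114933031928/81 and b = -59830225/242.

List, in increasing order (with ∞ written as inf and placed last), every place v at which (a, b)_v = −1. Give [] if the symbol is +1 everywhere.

Mod squares: a ≡ -4862, b ≡ -2. Check v ∈ {∞, 2, 3, 5, 7, 11, 13, 17}.
v=∞: -4862 < 0 and -2 < 0  ⇒  (a,b)_∞ = -1.
v=11: a=11^3·(≡9), b=11^-2·(≡9) mod 11; (9|11)=+1, (9|11)=+1; (−1)^{3·-2·5}·(+1)^-2·(+1)^3 = +1.
v=17: a=17^3·(≡6), b=17^2·(≡13) mod 17; (6|17)=-1, (13|17)=+1; (−1)^{3·2·8}·(-1)^2·(+1)^3 = +1.
v=3: a=3^-4·(≡1), b=3^0·(≡1) mod 3; (1|3)=+1, (1|3)=+1; (−1)^{-4·0·1}·(+1)^0·(+1)^-4 = +1.
v=5: a=5^0·(≡2), b=5^2·(≡3) mod 5; (2|5)=-1, (3|5)=-1; (−1)^{0·2·2}·(-1)^2·(-1)^0 = +1.
v=7: a=7^0·(≡5), b=7^2·(≡5) mod 7; (5|7)=-1, (5|7)=-1; (−1)^{0·2·3}·(-1)^2·(-1)^0 = +1.
v=2: v_2(a)=3, v_2(b)=-1; units ≡ 1, 7 (mod 8); ε·ε+αω+βω = 0·1+3·0+-1·0 ≡ 0  ⇒  (a,b)_2 = +1.
v=13: a=13^3·(≡9), b=13^2·(≡7) mod 13; (9|13)=+1, (7|13)=-1; (−1)^{3·2·6}·(+1)^2·(-1)^3 = -1.
(-4862, -2 / ℚ) ramifies at {13, ∞}: a division algebra.

[13, inf]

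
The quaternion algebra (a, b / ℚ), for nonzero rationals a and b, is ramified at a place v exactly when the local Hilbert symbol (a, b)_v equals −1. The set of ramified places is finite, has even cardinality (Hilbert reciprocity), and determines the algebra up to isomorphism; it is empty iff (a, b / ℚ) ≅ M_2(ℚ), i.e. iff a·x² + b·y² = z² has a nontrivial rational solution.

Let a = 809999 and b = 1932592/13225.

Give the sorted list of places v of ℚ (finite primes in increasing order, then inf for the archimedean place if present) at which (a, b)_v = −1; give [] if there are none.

Mod squares: a ≡ 809999, b ≡ 43. Check v ∈ {∞, 2, 5, 17, 23, 29, 31, 43, 53}.
v=2: v_2(a)=0, v_2(b)=4; units ≡ 7, 3 (mod 8); ε·ε+αω+βω = 1·1+0·1+4·0 ≡ 1  ⇒  (a,b)_2 = -1.
v=31: a=31^1·(≡27), b=31^0·(≡6) mod 31; (27|31)=-1, (6|31)=-1; (−1)^{1·0·15}·(-1)^0·(-1)^1 = -1.
v=43: a=43^0·(≡8), b=43^1·(≡38) mod 43; (8|43)=-1, (38|43)=+1; (−1)^{0·1·21}·(-1)^1·(+1)^0 = -1.
v=29: a=29^1·(≡4), b=29^0·(≡3) mod 29; (4|29)=+1, (3|29)=-1; (−1)^{1·0·14}·(+1)^0·(-1)^1 = -1.
v=5: a=5^0·(≡4), b=5^-2·(≡3) mod 5; (4|5)=+1, (3|5)=-1; (−1)^{0·-2·2}·(+1)^-2·(-1)^0 = +1.
v=53: a=53^1·(≡19), b=53^2·(≡17) mod 53; (19|53)=-1, (17|53)=+1; (−1)^{1·2·26}·(-1)^2·(+1)^1 = +1.
v=23: a=23^0·(≡8), b=23^-2·(≡20) mod 23; (8|23)=+1, (20|23)=-1; (−1)^{0·-2·11}·(+1)^-2·(-1)^0 = +1.
v=17: a=17^1·(≡13), b=17^0·(≡2) mod 17; (13|17)=+1, (2|17)=+1; (−1)^{1·0·8}·(+1)^0·(+1)^1 = +1.
v=∞: 809999 > 0 and 43 > 0  ⇒  (a,b)_∞ = +1.
(809999, 43 / ℚ) ramifies at {2, 29, 31, 43}: a division algebra.

[2, 29, 31, 43]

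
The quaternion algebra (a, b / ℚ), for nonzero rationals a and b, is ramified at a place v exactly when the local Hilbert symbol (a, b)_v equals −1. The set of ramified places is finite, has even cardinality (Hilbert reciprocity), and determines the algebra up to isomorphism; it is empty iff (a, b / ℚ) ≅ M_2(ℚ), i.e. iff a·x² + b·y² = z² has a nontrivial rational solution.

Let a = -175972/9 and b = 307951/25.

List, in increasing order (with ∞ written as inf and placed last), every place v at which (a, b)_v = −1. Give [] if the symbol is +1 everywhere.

[2, 41]

(a, b) ≡ (-43993, 307951) mod (ℚ^×)²; places V = {2, 3, 5, 7, 29, 37, 41, ∞}.
(a,b)_5: α=0, u≡2; β=-2, v≡1 (mod 5); (2|5)=-1, (1|5)=+1; sign (−1)^0·-1^-2·+1^0 = +1.
(a,b)_29: α=1, u≡25; β=1, v≡6 (mod 29); (25|29)=+1, (6|29)=+1; sign (−1)^0·+1^1·+1^1 = +1.
(a,b)_41: α=1, u≡6; β=1, v≡20 (mod 41); (6|41)=-1, (20|41)=+1; sign (−1)^0·-1^1·+1^1 = -1.
(a,b)_37: α=1, u≡6; β=1, v≡31 (mod 37); (6|37)=-1, (31|37)=-1; sign (−1)^0·-1^1·-1^1 = +1.
(a,b)_∞: sgn(-43993)=−, sgn(307951)=+, so +1.
(a,b)_7: α=0, u≡4; β=1, v≡3 (mod 7); (4|7)=+1, (3|7)=-1; sign (−1)^0·+1^1·-1^0 = +1.
(a,b)_3: α=-2, u≡2; β=0, v≡1 (mod 3); (2|3)=-1, (1|3)=+1; sign (−1)^0·-1^0·+1^-2 = +1.
(a,b)_2: α=2, β=0; u≡7, v≡7 (mod 8); ε(u)ε(v)=1·1, αω(v)=2·0, βω(u)=0·0; sum ≡ 1  ⇒  -1.
Ram(-43993, 307951) = {2, 41}; no ℚ_2-point on the conic.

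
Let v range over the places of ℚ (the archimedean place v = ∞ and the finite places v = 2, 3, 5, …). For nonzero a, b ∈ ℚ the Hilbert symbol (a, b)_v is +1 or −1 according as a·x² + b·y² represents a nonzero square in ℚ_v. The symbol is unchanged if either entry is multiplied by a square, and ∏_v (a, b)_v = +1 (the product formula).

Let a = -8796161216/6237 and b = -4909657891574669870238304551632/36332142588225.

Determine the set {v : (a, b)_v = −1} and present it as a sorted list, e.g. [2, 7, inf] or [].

[7, 11, 29, inf]

Mod squares: a ≡ -69223, b ≡ -6293. Check v ∈ {∞, 2, 3, 5, 7, 11, 17, 23, 29, 31, 41, 47}.
v=41: a=41^0·(≡29), b=41^-2·(≡21) mod 41; (29|41)=-1, (21|41)=+1; (−1)^{0·-2·20}·(-1)^-2·(+1)^0 = +1.
v=47: a=47^0·(≡1), b=47^4·(≡26) mod 47; (1|47)=+1, (26|47)=-1; (−1)^{0·4·23}·(+1)^4·(-1)^0 = +1.
v=7: a=7^-1·(≡2), b=7^1·(≡2) mod 7; (2|7)=+1, (2|7)=+1; (−1)^{-1·1·3}·(+1)^1·(+1)^-1 = -1.
v=31: a=31^1·(≡3), b=31^3·(≡1) mod 31; (3|31)=-1, (1|31)=+1; (−1)^{1·3·15}·(-1)^3·(+1)^1 = +1.
v=11: a=11^-1·(≡8), b=11^-4·(≡6) mod 11; (8|11)=-1, (6|11)=-1; (−1)^{-1·-4·5}·(-1)^-4·(-1)^-1 = -1.
v=5: a=5^0·(≡2), b=5^-2·(≡2) mod 5; (2|5)=-1, (2|5)=-1; (−1)^{0·-2·2}·(-1)^-2·(-1)^0 = +1.
v=∞: -69223 < 0 and -6293 < 0  ⇒  (a,b)_∞ = -1.
v=23: a=23^2·(≡21), b=23^6·(≡4) mod 23; (21|23)=-1, (4|23)=+1; (−1)^{2·6·11}·(-1)^6·(+1)^2 = +1.
v=3: a=3^-4·(≡2), b=3^-10·(≡1) mod 3; (2|3)=-1, (1|3)=+1; (−1)^{-4·-10·1}·(-1)^-10·(+1)^-4 = +1.
v=29: a=29^1·(≡13), b=29^3·(≡21) mod 29; (13|29)=+1, (21|29)=-1; (−1)^{1·3·14}·(+1)^3·(-1)^1 = -1.
v=17: a=17^2·(≡8), b=17^4·(≡3) mod 17; (8|17)=+1, (3|17)=-1; (−1)^{2·4·8}·(+1)^4·(-1)^2 = +1.
v=2: v_2(a)=6, v_2(b)=4; units ≡ 1, 3 (mod 8); ε·ε+αω+βω = 0·1+6·1+4·0 ≡ 0  ⇒  (a,b)_2 = +1.
(-69223, -6293 / ℚ) ramifies at {7, 11, 29, ∞}: a division algebra.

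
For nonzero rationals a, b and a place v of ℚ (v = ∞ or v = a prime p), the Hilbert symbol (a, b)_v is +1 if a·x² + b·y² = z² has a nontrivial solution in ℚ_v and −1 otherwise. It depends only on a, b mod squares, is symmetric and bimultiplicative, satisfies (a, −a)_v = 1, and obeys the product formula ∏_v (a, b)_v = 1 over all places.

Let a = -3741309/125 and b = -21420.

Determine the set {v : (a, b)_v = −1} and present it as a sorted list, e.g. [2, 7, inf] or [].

[7, 11, 19, inf]

(a, b) ≡ (-230945, -595) mod (ℚ^×)²; places V = {2, 3, 5, 7, 11, 13, 17, 19, ∞}.
(a,b)_19: α=1, u≡16; β=0, v≡12 (mod 19); (16|19)=+1, (12|19)=-1; sign (−1)^0·+1^0·-1^1 = -1.
(a,b)_5: α=-3, u≡1; β=1, v≡1 (mod 5); (1|5)=+1, (1|5)=+1; sign (−1)^0·+1^1·+1^-3 = +1.
(a,b)_2: α=0, β=2; u≡7, v≡5 (mod 8); ε(u)ε(v)=1·0, αω(v)=0·1, βω(u)=2·0; sum ≡ 0  ⇒  +1.
(a,b)_7: α=0, u≡5; β=1, v≡6 (mod 7); (5|7)=-1, (6|7)=-1; sign (−1)^0·-1^1·-1^0 = -1.
(a,b)_3: α=4, u≡1; β=2, v≡2 (mod 3); (1|3)=+1, (2|3)=-1; sign (−1)^0·+1^2·-1^4 = +1.
(a,b)_∞: sgn(-230945)=−, sgn(-595)=−, so -1.
(a,b)_11: α=1, u≡3; β=0, v≡8 (mod 11); (3|11)=+1, (8|11)=-1; sign (−1)^0·+1^0·-1^1 = -1.
(a,b)_13: α=1, u≡5; β=0, v≡4 (mod 13); (5|13)=-1, (4|13)=+1; sign (−1)^0·-1^0·+1^1 = +1.
(a,b)_17: α=1, u≡15; β=1, v≡15 (mod 17); (15|17)=+1, (15|17)=+1; sign (−1)^0·+1^1·+1^1 = +1.
|Ram(-230945, -595)| = 4, even; anisotropic at {7, 11, 19, ∞}.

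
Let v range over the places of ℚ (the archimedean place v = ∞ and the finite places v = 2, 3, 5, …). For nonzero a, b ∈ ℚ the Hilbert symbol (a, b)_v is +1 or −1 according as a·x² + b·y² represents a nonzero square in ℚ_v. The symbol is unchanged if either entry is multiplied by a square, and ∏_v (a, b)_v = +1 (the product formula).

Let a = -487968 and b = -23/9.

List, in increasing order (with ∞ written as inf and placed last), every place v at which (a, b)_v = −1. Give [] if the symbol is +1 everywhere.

[17, inf]

Mod squares: a ≡ -30498, b ≡ -23. Check v ∈ {∞, 2, 3, 13, 17, 23}.
v=3: a=3^1·(≡1), b=3^-2·(≡1) mod 3; (1|3)=+1, (1|3)=+1; (−1)^{1·-2·1}·(+1)^-2·(+1)^1 = +1.
v=23: a=23^1·(≡13), b=23^1·(≡5) mod 23; (13|23)=+1, (5|23)=-1; (−1)^{1·1·11}·(+1)^1·(-1)^1 = +1.
v=∞: -30498 < 0 and -23 < 0  ⇒  (a,b)_∞ = -1.
v=17: a=17^1·(≡9), b=17^0·(≡5) mod 17; (9|17)=+1, (5|17)=-1; (−1)^{1·0·8}·(+1)^0·(-1)^1 = -1.
v=13: a=13^1·(≡8), b=13^0·(≡9) mod 13; (8|13)=-1, (9|13)=+1; (−1)^{1·0·6}·(-1)^0·(+1)^1 = +1.
v=2: v_2(a)=5, v_2(b)=0; units ≡ 7, 1 (mod 8); ε·ε+αω+βω = 1·0+5·0+0·0 ≡ 0  ⇒  (a,b)_2 = +1.
(-30498, -23 / ℚ) ramifies at {17, ∞}: a division algebra.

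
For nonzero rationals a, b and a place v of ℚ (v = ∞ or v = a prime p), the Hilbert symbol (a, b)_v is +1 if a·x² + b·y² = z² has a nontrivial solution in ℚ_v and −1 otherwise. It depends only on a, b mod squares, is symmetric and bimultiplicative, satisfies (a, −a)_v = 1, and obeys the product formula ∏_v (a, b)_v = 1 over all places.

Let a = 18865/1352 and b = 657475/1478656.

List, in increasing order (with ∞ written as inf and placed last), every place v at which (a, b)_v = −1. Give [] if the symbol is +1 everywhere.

(a, b) ≡ (770, 91) mod (ℚ^×)²; places V = {2, 5, 7, 11, 13, 17, 19, ∞}.
(a,b)_∞: sgn(770)=+, sgn(91)=+, so +1.
(a,b)_19: α=0, u≡12; β=-2, v≡12 (mod 19); (12|19)=-1, (12|19)=-1; sign (−1)^0·-1^-2·-1^0 = +1.
(a,b)_7: α=3, u≡6; β=1, v≡5 (mod 7); (6|7)=-1, (5|7)=-1; sign (−1)^1·-1^1·-1^3 = -1.
(a,b)_2: α=-3, β=-12; u≡1, v≡3 (mod 8); ε(u)ε(v)=0·1, αω(v)=-3·1, βω(u)=-12·0; sum ≡ 1  ⇒  -1.
(a,b)_13: α=-2, u≡10; β=1, v≡7 (mod 13); (10|13)=+1, (7|13)=-1; sign (−1)^0·+1^1·-1^-2 = +1.
(a,b)_5: α=1, u≡4; β=2, v≡4 (mod 5); (4|5)=+1, (4|5)=+1; sign (−1)^0·+1^2·+1^1 = +1.
(a,b)_17: α=0, u≡7; β=2, v≡5 (mod 17); (7|17)=-1, (5|17)=-1; sign (−1)^0·-1^2·-1^0 = +1.
(a,b)_11: α=1, u≡1; β=0, v≡9 (mod 11); (1|11)=+1, (9|11)=+1; sign (−1)^0·+1^0·+1^1 = +1.
Ram(770, 91) = {2, 7}; no ℚ_2-point on the conic.

[2, 7]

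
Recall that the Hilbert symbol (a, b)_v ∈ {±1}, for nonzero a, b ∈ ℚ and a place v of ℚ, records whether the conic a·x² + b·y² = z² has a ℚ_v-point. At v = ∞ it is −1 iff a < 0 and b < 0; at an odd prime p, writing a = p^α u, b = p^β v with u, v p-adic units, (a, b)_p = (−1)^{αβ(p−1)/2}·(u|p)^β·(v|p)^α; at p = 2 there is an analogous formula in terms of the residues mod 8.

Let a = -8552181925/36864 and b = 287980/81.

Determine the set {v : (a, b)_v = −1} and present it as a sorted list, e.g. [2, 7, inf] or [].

Mod squares: a ≡ -493, b ≡ 595. Check v ∈ {∞, 2, 3, 5, 7, 11, 17, 29}.
v=2: v_2(a)=-12, v_2(b)=2; units ≡ 3, 3 (mod 8); ε·ε+αω+βω = 1·1+-12·1+2·1 ≡ 1  ⇒  (a,b)_2 = -1.
v=11: a=11^0·(≡7), b=11^2·(≡1) mod 11; (7|11)=-1, (1|11)=+1; (−1)^{0·2·5}·(-1)^2·(+1)^0 = +1.
v=3: a=3^-2·(≡2), b=3^-4·(≡1) mod 3; (2|3)=-1, (1|3)=+1; (−1)^{-2·-4·1}·(-1)^-4·(+1)^-2 = +1.
v=5: a=5^2·(≡2), b=5^1·(≡1) mod 5; (2|5)=-1, (1|5)=+1; (−1)^{2·1·2}·(-1)^1·(+1)^2 = -1.
v=29: a=29^1·(≡12), b=29^0·(≡8) mod 29; (12|29)=-1, (8|29)=-1; (−1)^{1·0·14}·(-1)^0·(-1)^1 = -1.
v=∞: -493 < 0 and 595 > 0  ⇒  (a,b)_∞ = +1.
v=7: a=7^4·(≡2), b=7^1·(≡2) mod 7; (2|7)=+1, (2|7)=+1; (−1)^{4·1·3}·(+1)^1·(+1)^4 = +1.
v=17: a=17^3·(≡3), b=17^1·(≡15) mod 17; (3|17)=-1, (15|17)=+1; (−1)^{3·1·8}·(-1)^1·(+1)^3 = -1.
Ram(-493, 595) = {2, 5, 17, 29}; no ℚ_2-point on the conic.

[2, 5, 17, 29]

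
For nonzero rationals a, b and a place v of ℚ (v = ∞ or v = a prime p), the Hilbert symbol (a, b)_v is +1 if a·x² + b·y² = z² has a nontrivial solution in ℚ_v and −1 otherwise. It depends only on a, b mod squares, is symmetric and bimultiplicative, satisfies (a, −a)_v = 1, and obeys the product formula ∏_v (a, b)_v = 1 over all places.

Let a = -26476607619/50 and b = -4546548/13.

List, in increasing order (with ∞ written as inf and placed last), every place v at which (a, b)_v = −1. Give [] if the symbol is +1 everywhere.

(a, b) ≡ (-110262, -5681) mod (ℚ^×)²; places V = {2, 3, 5, 7, 11, 13, 17, 19, 23, 47, ∞}.
(a,b)_47: α=1, u≡2; β=0, v≡7 (mod 47); (2|47)=+1, (7|47)=+1; sign (−1)^0·+1^0·+1^1 = +1.
(a,b)_13: α=0, u≡10; β=-1, v≡7 (mod 13); (10|13)=+1, (7|13)=-1; sign (−1)^0·+1^-1·-1^0 = +1.
(a,b)_3: α=5, u≡2; β=2, v≡1 (mod 3); (2|3)=-1, (1|3)=+1; sign (−1)^0·-1^2·+1^5 = +1.
(a,b)_11: α=2, u≡7; β=0, v≡8 (mod 11); (7|11)=-1, (8|11)=-1; sign (−1)^0·-1^0·-1^2 = +1.
(a,b)_19: α=0, u≡14; β=1, v≡1 (mod 19); (14|19)=-1, (1|19)=+1; sign (−1)^0·-1^1·+1^0 = -1.
(a,b)_7: α=2, u≡1; β=0, v≡6 (mod 7); (1|7)=+1, (6|7)=-1; sign (−1)^0·+1^0·-1^2 = +1.
(a,b)_∞: sgn(-110262)=−, sgn(-5681)=−, so -1.
(a,b)_2: α=-1, β=2; u≡5, v≡7 (mod 8); ε(u)ε(v)=0·1, αω(v)=-1·0, βω(u)=2·1; sum ≡ 0  ⇒  +1.
(a,b)_17: α=1, u≡4; β=2, v≡6 (mod 17); (4|17)=+1, (6|17)=-1; sign (−1)^0·+1^2·-1^1 = -1.
(a,b)_23: α=1, u≡6; β=1, v≡6 (mod 23); (6|23)=+1, (6|23)=+1; sign (−1)^1·+1^1·+1^1 = -1.
(a,b)_5: α=-2, u≡3; β=0, v≡4 (mod 5); (3|5)=-1, (4|5)=+1; sign (−1)^0·-1^0·+1^-2 = +1.
Ram(-110262, -5681) = {17, 19, 23, ∞}; no ℚ_17-point on the conic.

[17, 19, 23, inf]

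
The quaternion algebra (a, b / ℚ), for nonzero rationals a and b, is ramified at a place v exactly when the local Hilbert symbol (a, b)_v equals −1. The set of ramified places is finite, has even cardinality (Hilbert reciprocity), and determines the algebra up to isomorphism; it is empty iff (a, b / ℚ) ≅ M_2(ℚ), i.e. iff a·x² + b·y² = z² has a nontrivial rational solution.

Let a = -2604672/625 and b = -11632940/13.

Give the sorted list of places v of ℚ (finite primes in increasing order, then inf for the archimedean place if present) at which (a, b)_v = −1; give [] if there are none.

[5, 11, 13, 17, 19, inf]

(a, b) ≡ (-4522, -312455) mod (ℚ^×)²; places V = {2, 3, 5, 7, 11, 13, 17, 19, 23, ∞}.
(a,b)_5: α=-4, u≡3; β=1, v≡4 (mod 5); (3|5)=-1, (4|5)=+1; sign (−1)^0·-1^1·+1^-4 = -1.
(a,b)_2: α=7, β=2; u≡3, v≡1 (mod 8); ε(u)ε(v)=1·0, αω(v)=7·0, βω(u)=2·1; sum ≡ 0  ⇒  +1.
(a,b)_3: α=2, u≡2; β=0, v≡1 (mod 3); (2|3)=-1, (1|3)=+1; sign (−1)^0·-1^0·+1^2 = +1.
(a,b)_13: α=0, u≡8; β=-1, v≡6 (mod 13); (8|13)=-1, (6|13)=-1; sign (−1)^0·-1^-1·-1^0 = -1.
(a,b)_19: α=1, u≡11; β=1, v≡7 (mod 19); (11|19)=+1, (7|19)=+1; sign (−1)^1·+1^1·+1^1 = -1.
(a,b)_17: α=1, u≡3; β=0, v≡11 (mod 17); (3|17)=-1, (11|17)=-1; sign (−1)^0·-1^0·-1^1 = -1.
(a,b)_7: α=1, u≡5; β=0, v≡4 (mod 7); (5|7)=-1, (4|7)=+1; sign (−1)^0·-1^0·+1^1 = +1.
(a,b)_11: α=0, u≡2; β=3, v≡8 (mod 11); (2|11)=-1, (8|11)=-1; sign (−1)^0·-1^3·-1^0 = -1.
(a,b)_∞: sgn(-4522)=−, sgn(-312455)=−, so -1.
(a,b)_23: α=0, u≡8; β=1, v≡1 (mod 23); (8|23)=+1, (1|23)=+1; sign (−1)^0·+1^1·+1^0 = +1.
|Ram(-4522, -312455)| = 6, even; anisotropic at {5, 11, 13, 17, 19, ∞}.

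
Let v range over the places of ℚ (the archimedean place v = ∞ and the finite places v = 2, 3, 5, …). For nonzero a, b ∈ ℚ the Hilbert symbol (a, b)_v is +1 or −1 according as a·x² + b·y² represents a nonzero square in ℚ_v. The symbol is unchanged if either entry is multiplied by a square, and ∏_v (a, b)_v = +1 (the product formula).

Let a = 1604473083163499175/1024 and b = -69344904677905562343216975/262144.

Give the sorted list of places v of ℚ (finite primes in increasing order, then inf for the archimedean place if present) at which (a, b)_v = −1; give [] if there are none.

[3, 37]

(a, b) ≡ (23, -23199) mod (ℚ^×)²; places V = {2, 3, 5, 11, 19, 23, 37, ∞}.
(a,b)_19: α=2, u≡17; β=3, v≡18 (mod 19); (17|19)=+1, (18|19)=-1; sign (−1)^0·+1^3·-1^2 = +1.
(a,b)_3: α=6, u≡2; β=11, v≡1 (mod 3); (2|3)=-1, (1|3)=+1; sign (−1)^0·-1^11·+1^6 = -1.
(a,b)_11: α=4, u≡9; β=5, v≡3 (mod 11); (9|11)=+1, (3|11)=+1; sign (−1)^0·+1^5·+1^4 = +1.
(a,b)_37: α=2, u≡22; β=3, v≡19 (mod 37); (22|37)=-1, (19|37)=-1; sign (−1)^0·-1^3·-1^2 = -1.
(a,b)_5: α=2, u≡3; β=2, v≡4 (mod 5); (3|5)=-1, (4|5)=+1; sign (−1)^0·-1^2·+1^2 = +1.
(a,b)_2: α=-10, β=-18; u≡7, v≡1 (mod 8); ε(u)ε(v)=1·0, αω(v)=-10·0, βω(u)=-18·0; sum ≡ 0  ⇒  +1.
(a,b)_∞: sgn(23)=+, sgn(-23199)=−, so +1.
(a,b)_23: α=3, u≡9; β=4, v≡12 (mod 23); (9|23)=+1, (12|23)=+1; sign (−1)^0·+1^4·+1^3 = +1.
(23, -23199 / ℚ) ramifies at {3, 37}: a division algebra.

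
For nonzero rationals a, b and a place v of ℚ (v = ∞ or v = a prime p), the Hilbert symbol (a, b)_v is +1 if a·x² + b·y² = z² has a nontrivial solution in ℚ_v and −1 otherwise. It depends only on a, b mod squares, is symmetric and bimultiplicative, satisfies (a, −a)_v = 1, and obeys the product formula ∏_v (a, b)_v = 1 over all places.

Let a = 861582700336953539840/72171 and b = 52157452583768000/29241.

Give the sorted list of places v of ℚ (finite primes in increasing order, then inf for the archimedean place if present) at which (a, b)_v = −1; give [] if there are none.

(a, b) ≡ (38335, 149855) mod (ℚ^×)²; places V = {2, 3, 5, 7, 11, 17, 19, 41, 43, ∞}.
(a,b)_3: α=-8, u≡1; β=-4, v≡2 (mod 3); (1|3)=+1, (2|3)=-1; sign (−1)^0·+1^-4·-1^-8 = +1.
(a,b)_41: α=1, u≡20; β=1, v≡19 (mod 41); (20|41)=+1, (19|41)=-1; sign (−1)^0·+1^1·-1^1 = -1.
(a,b)_43: α=4, u≡32; β=3, v≡18 (mod 43); (32|43)=-1, (18|43)=-1; sign (−1)^0·-1^3·-1^4 = -1.
(a,b)_11: α=-1, u≡1; β=0, v≡6 (mod 11); (1|11)=+1, (6|11)=-1; sign (−1)^0·+1^0·-1^-1 = -1.
(a,b)_7: α=10, u≡3; β=6, v≡5 (mod 7); (3|7)=-1, (5|7)=-1; sign (−1)^0·-1^6·-1^10 = +1.
(a,b)_2: α=8, β=6; u≡7, v≡7 (mod 8); ε(u)ε(v)=1·1, αω(v)=8·0, βω(u)=6·0; sum ≡ 1  ⇒  -1.
(a,b)_17: α=1, u≡11; β=1, v≡15 (mod 17); (11|17)=-1, (15|17)=+1; sign (−1)^0·-1^1·+1^1 = -1.
(a,b)_∞: sgn(38335)=+, sgn(149855)=+, so +1.
(a,b)_19: α=0, u≡2; β=-2, v≡2 (mod 19); (2|19)=-1, (2|19)=-1; sign (−1)^0·-1^-2·-1^0 = +1.
(a,b)_5: α=1, u≡3; β=3, v≡4 (mod 5); (3|5)=-1, (4|5)=+1; sign (−1)^0·-1^3·+1^1 = -1.
(38335, 149855 / ℚ) ramifies at {2, 5, 11, 17, 41, 43}: a division algebra.

[2, 5, 11, 17, 41, 43]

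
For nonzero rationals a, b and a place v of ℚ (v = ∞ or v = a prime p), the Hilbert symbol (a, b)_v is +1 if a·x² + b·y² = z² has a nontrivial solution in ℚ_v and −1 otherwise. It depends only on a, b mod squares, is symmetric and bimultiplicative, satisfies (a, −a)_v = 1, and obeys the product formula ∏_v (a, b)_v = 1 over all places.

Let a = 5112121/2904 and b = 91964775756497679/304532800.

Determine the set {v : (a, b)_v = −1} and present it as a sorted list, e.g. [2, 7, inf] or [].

[13, 17]

(a, b) ≡ (6, 5083) mod (ℚ^×)²; places V = {2, 3, 5, 7, 11, 13, 17, 19, 23, ∞}.
(a,b)_17: α=2, u≡14; β=5, v≡11 (mod 17); (14|17)=-1, (11|17)=-1; sign (−1)^0·-1^5·-1^2 = -1.
(a,b)_13: α=0, u≡8; β=-1, v≡3 (mod 13); (8|13)=-1, (3|13)=+1; sign (−1)^0·-1^-1·+1^0 = -1.
(a,b)_7: α=2, u≡6; β=4, v≡1 (mod 7); (6|7)=-1, (1|7)=+1; sign (−1)^0·-1^4·+1^2 = +1.
(a,b)_11: α=-2, u≡7; β=-4, v≡9 (mod 11); (7|11)=-1, (9|11)=+1; sign (−1)^0·-1^-4·+1^-2 = +1.
(a,b)_19: α=2, u≡17; β=4, v≡15 (mod 19); (17|19)=+1, (15|19)=-1; sign (−1)^0·+1^4·-1^2 = +1.
(a,b)_3: α=-1, u≡2; β=2, v≡1 (mod 3); (2|3)=-1, (1|3)=+1; sign (−1)^0·-1^2·+1^-1 = +1.
(a,b)_23: α=0, u≡12; β=1, v≡17 (mod 23); (12|23)=+1, (17|23)=-1; sign (−1)^0·+1^1·-1^0 = +1.
(a,b)_∞: sgn(6)=+, sgn(5083)=+, so +1.
(a,b)_5: α=0, u≡4; β=-2, v≡2 (mod 5); (4|5)=+1, (2|5)=-1; sign (−1)^0·+1^-2·-1^0 = +1.
(a,b)_2: α=-3, β=-6; u≡3, v≡3 (mod 8); ε(u)ε(v)=1·1, αω(v)=-3·1, βω(u)=-6·1; sum ≡ 0  ⇒  +1.
(6, 5083 / ℚ) ramifies at {13, 17}: a division algebra.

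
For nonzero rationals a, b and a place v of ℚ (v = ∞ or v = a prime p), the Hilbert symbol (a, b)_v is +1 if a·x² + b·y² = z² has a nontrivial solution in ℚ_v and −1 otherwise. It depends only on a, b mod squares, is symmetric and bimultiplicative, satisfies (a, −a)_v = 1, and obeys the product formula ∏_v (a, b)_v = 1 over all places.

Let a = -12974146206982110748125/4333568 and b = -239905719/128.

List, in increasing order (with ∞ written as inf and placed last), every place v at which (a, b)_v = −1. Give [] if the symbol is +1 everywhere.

[2, inf]

(a, b) ≡ (-4346, -5923598) mod (ℚ^×)²; places V = {2, 3, 5, 11, 23, 29, 41, 47, 53, ∞}.
(a,b)_11: α=2, u≡2; β=0, v≡5 (mod 11); (2|11)=-1, (5|11)=+1; sign (−1)^0·-1^0·+1^2 = +1.
(a,b)_47: α=2, u≡3; β=1, v≡10 (mod 47); (3|47)=+1, (10|47)=-1; sign (−1)^0·+1^1·-1^2 = +1.
(a,b)_23: α=-2, u≡13; β=0, v≡1 (mod 23); (13|23)=+1, (1|23)=+1; sign (−1)^0·+1^0·+1^-2 = +1.
(a,b)_29: α=2, u≡24; β=1, v≡11 (mod 29); (24|29)=+1, (11|29)=-1; sign (−1)^0·+1^1·-1^2 = +1.
(a,b)_2: α=-13, β=-7; u≡3, v≡1 (mod 8); ε(u)ε(v)=1·0, αω(v)=-13·0, βω(u)=-7·1; sum ≡ 1  ⇒  -1.
(a,b)_53: α=3, u≡28; β=1, v≡7 (mod 53); (28|53)=+1, (7|53)=+1; sign (−1)^0·+1^1·+1^3 = +1.
(a,b)_∞: sgn(-4346)=−, sgn(-5923598)=−, so -1.
(a,b)_3: α=2, u≡1; β=4, v≡1 (mod 3); (1|3)=+1, (1|3)=+1; sign (−1)^0·+1^4·+1^2 = +1.
(a,b)_5: α=4, u≡1; β=0, v≡2 (mod 5); (1|5)=+1, (2|5)=-1; sign (−1)^0·+1^0·-1^4 = +1.
(a,b)_41: α=3, u≡13; β=1, v≡24 (mod 41); (13|41)=-1, (24|41)=-1; sign (−1)^0·-1^1·-1^3 = +1.
Ram(-4346, -5923598) = {2, ∞}; no ℚ_2-point on the conic.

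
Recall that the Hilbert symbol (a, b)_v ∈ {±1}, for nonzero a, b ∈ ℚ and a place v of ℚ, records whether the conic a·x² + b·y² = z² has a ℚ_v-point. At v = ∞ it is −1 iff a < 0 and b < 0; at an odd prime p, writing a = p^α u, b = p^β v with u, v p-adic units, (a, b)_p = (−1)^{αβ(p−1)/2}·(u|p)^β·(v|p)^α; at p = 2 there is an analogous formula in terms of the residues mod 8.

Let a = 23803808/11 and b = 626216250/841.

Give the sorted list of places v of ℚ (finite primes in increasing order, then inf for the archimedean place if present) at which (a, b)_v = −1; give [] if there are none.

(a, b) ≡ (333982, 1001946) mod (ℚ^×)²; places V = {2, 3, 5, 7, 11, 17, 19, 29, 47, ∞}.
(a,b)_17: α=1, u≡11; β=1, v≡9 (mod 17); (11|17)=-1, (9|17)=+1; sign (−1)^0·-1^1·+1^1 = -1.
(a,b)_2: α=5, β=1; u≡7, v≡5 (mod 8); ε(u)ε(v)=1·0, αω(v)=5·1, βω(u)=1·0; sum ≡ 1  ⇒  -1.
(a,b)_47: α=1, u≡42; β=1, v≡9 (mod 47); (42|47)=+1, (9|47)=+1; sign (−1)^1·+1^1·+1^1 = -1.
(a,b)_∞: sgn(333982)=+, sgn(1001946)=+, so +1.
(a,b)_3: α=0, u≡1; β=1, v≡1 (mod 3); (1|3)=+1, (1|3)=+1; sign (−1)^0·+1^1·+1^0 = +1.
(a,b)_11: α=-1, u≡6; β=1, v≡2 (mod 11); (6|11)=-1, (2|11)=-1; sign (−1)^1·-1^1·-1^-1 = -1.
(a,b)_19: α=1, u≡13; β=1, v≡4 (mod 19); (13|19)=-1, (4|19)=+1; sign (−1)^1·-1^1·+1^1 = +1.
(a,b)_7: α=2, u≡5; β=0, v≡2 (mod 7); (5|7)=-1, (2|7)=+1; sign (−1)^0·-1^0·+1^2 = +1.
(a,b)_5: α=0, u≡3; β=4, v≡1 (mod 5); (3|5)=-1, (1|5)=+1; sign (−1)^0·-1^4·+1^0 = +1.
(a,b)_29: α=0, u≡21; β=-2, v≡23 (mod 29); (21|29)=-1, (23|29)=+1; sign (−1)^0·-1^-2·+1^0 = +1.
Ram(333982, 1001946) = {2, 11, 17, 47}; no ℚ_2-point on the conic.

[2, 11, 17, 47]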